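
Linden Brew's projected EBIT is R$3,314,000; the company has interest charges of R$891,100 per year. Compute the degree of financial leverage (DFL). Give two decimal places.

1.37

Annual interest charges come to R$891,100.00.
Degree of financial leverage = EBIT / (EBIT − interest) = R$3,314,000 / R$2,422,900.00 = 1.3678.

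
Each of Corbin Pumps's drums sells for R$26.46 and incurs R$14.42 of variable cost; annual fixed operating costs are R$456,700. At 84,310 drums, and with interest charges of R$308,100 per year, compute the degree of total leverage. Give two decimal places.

At 84,310 units, contribution = 84,310 × R$12.04 = R$1,015,092.40.
EBIT = R$1,015,092.40 − R$456,700 = R$558,392.40. Interest = R$308,100.00, so EBIT − I = R$250,292.40.
DCL = contribution ÷ (EBIT − I) = R$1,015,092.40 ÷ R$250,292.40 = 4.0556.

4.06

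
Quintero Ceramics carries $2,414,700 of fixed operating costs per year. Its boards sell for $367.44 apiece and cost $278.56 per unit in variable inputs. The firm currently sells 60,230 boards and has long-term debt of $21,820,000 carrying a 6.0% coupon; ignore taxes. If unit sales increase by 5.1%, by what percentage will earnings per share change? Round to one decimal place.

+16.8%

Contribution at this volume is 60,230 × $88.88 = $5,353,242.40.
Subtracting fixed costs: EBIT = $5,353,242.40 − $2,414,700 = $2,938,542.40.
Interest = $1,309,200.00, so EBIT − I = $1,629,342.40.
DCL = total CM / (EBIT − I) = $5,353,242.40 / $1,629,342.40 = 3.2855.
%ΔEPS = DCL × %ΔSales = 3.2855 × +5.1% = +16.8%.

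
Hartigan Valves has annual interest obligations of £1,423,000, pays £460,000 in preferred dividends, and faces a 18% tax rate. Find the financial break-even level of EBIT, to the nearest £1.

Preferred dividends are paid after tax, so their pre-tax equivalent is £460,000 ÷ (1 − 0.18) = £560,975.61.
EPS = 0 when EBIT covers interest plus the pre-tax preferred burden: £1,423,000 + £560,975.61 = £1,983,975.61.

£1,983,976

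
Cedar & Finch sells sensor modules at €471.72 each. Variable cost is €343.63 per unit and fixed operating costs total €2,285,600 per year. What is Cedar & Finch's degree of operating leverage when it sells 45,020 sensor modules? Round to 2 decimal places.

At 45,020 units, contribution = 45,020 × €128.09 = €5,766,611.80.
Subtracting fixed costs: EBIT = €5,766,611.80 − €2,285,600 = €3,481,011.80.
DOL = contribution ÷ EBIT = €5,766,611.80 ÷ €3,481,011.80 = 1.6566.

1.66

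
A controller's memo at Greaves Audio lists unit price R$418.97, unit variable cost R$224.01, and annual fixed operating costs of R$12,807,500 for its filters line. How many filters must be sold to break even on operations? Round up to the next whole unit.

65,693 filters

Contribution margin per unit = R$418.97 − R$224.01 = R$194.96.
Break-even Q = R$12,807,500 / R$194.96 = 65,692.96 → 65,693 filters.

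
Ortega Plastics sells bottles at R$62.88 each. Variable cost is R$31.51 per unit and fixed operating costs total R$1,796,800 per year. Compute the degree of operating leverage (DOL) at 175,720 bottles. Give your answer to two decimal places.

Total contribution margin = 175,720 × R$31.37 = R$5,512,336.40.
Operating income = contribution − fixed costs = R$5,512,336.40 − R$1,796,800 = R$3,715,536.40.
DOL = contribution ÷ EBIT = R$5,512,336.40 ÷ R$3,715,536.40 = 1.4836.

1.48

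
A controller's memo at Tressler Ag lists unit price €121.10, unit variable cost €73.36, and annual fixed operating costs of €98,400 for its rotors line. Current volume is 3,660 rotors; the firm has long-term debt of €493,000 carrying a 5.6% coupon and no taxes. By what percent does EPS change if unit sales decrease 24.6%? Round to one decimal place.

-88.2%

At 3,660 units, contribution = 3,660 × €47.74 = €174,728.40.
Subtracting fixed costs: EBIT = €174,728.40 − €98,400 = €76,328.40.
Interest = €27,608.00, so EBIT − I = €48,720.40.
Degree of combined leverage = contribution ÷ (EBIT − I) = €174,728.40 ÷ €48,720.40 = 3.5863.
EPS therefore changes by 3.5863 × (-24.6%) = -88.2%.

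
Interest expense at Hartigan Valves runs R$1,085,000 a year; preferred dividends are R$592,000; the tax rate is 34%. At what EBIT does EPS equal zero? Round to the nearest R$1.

R$1,981,970

Grossing the preferred dividend up to pre-tax terms: R$592,000 / (1 − 0.34) = R$896,969.70.
EPS = 0 when EBIT covers interest plus the pre-tax preferred burden: R$1,085,000 + R$896,969.70 = R$1,981,969.70.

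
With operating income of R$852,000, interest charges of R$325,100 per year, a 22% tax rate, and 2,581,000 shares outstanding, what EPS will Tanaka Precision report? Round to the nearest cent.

Pre-tax income = R$852,000 − R$325,100.00 = R$526,900.00.
Net income = R$526,900.00 × (1 − 0.22) = R$410,982.00.
EPS = R$410,982.00 ÷ 2,581,000 = R$0.16.

R$0.16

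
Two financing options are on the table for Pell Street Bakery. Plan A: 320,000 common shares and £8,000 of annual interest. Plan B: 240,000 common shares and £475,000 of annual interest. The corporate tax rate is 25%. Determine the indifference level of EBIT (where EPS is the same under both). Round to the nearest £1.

£1,876,000

At indifference, (EBIT − 8,000)(1 − t)/320,000 = (EBIT − 475,000)(1 − t)/240,000.
The (1 − t) factor cancels: (EBIT − 8,000) × 240,000 = (EBIT − 475,000) × 320,000.
Solving, EBIT = (475,000·320,000 − 8,000·240,000) / (320,000 − 240,000) = 150,080,000,000 / 80,000 = 1,876,000.00.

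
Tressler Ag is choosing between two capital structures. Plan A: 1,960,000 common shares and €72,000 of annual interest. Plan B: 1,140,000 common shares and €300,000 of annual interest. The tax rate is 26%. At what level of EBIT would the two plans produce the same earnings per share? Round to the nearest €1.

At indifference, (EBIT − 72,000)(1 − t)/1,960,000 = (EBIT − 300,000)(1 − t)/1,140,000.
Cancelling (1 − t) and cross-multiplying: 1,140,000·(EBIT − 72,000) = 1,960,000·(EBIT − 300,000).
Solving, EBIT = (300,000·1,960,000 − 72,000·1,140,000) / (1,960,000 − 1,140,000) = 505,920,000,000 / 820,000 = 616,975.61.

€616,976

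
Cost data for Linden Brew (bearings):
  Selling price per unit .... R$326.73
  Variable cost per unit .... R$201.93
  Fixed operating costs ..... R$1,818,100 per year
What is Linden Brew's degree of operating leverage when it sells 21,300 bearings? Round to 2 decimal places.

3.16

Contribution at this volume is 21,300 × R$124.80 = R$2,658,240.00.
Operating income = contribution − fixed costs = R$2,658,240.00 − R$1,818,100 = R$840,140.00.
Degree of operating leverage = R$2,658,240.00 / R$840,140.00 = 3.1640.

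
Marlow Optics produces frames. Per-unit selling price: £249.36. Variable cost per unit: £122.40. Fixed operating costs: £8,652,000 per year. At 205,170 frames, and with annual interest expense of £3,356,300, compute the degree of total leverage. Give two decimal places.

1.86

At 205,170 units, contribution = 205,170 × £126.96 = £26,048,383.20.
Operating income = contribution − fixed costs = £26,048,383.20 − £8,652,000 = £17,396,383.20. Interest = £3,356,300.00.
DOL = £26,048,383.20 ÷ £17,396,383.20 = 1.4973; DFL = £17,396,383.20 ÷ £14,040,083.20 = 1.2391.
DCL = DOL × DFL = 1.4973 × 1.2391 = 1.8553.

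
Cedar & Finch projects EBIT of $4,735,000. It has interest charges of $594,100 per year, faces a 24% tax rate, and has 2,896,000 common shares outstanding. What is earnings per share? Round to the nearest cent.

$1.09

Pre-tax income = $4,735,000 − $594,100.00 = $4,140,900.00.
Net income = $4,140,900.00 × (1 − 0.24) = $3,147,084.00.
Per share: $3,147,084.00 / 2,896,000 shares = $1.09.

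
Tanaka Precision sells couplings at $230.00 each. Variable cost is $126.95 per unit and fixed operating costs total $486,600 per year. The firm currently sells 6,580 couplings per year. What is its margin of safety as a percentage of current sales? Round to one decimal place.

Contribution margin per unit = $230.00 − $126.95 = $103.05. Break-even units = $486,600 ÷ $103.05 = 4,721.98; break-even revenue = 4,721.98 × $230.00 = $1,086,055.31.
Current sales = 6,580 × $230.00 = $1,513,400.00.
Margin of safety = ($1,513,400.00 − $1,086,055.31) ÷ $1,513,400.00 = 28.2%.

28.2%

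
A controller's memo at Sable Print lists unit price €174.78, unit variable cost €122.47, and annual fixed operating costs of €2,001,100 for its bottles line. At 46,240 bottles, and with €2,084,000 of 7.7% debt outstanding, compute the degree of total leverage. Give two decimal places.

9.40

At 46,240 units, contribution = 46,240 × €52.31 = €2,418,814.40.
Operating income = contribution − fixed costs = €2,418,814.40 − €2,001,100 = €417,714.40. Interest = €160,468.00, so EBIT − I = €257,246.40.
Degree of total leverage = total CM / (EBIT − interest) = €2,418,814.40 / €257,246.40 = 9.4027.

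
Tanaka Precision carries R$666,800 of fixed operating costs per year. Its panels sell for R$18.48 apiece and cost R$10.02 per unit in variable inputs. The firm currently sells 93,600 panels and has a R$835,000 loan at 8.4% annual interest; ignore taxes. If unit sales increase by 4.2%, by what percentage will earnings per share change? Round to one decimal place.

+60.6%

At 93,600 units, contribution = 93,600 × R$8.46 = R$791,856.00.
EBIT = R$791,856.00 − R$666,800 = R$125,056.00.
Interest = R$70,140.00, so EBIT − I = R$54,916.00.
DCL = total CM / (EBIT − I) = R$791,856.00 / R$54,916.00 = 14.4194.
EPS therefore changes by 14.4194 × (+4.2%) = +60.6%.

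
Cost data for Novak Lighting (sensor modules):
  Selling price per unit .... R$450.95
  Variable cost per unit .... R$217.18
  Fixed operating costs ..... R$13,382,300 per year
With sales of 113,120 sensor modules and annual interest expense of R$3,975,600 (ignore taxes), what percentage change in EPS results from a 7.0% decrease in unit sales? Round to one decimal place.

Total contribution margin = 113,120 × R$233.77 = R$26,444,062.40.
Operating income = contribution − fixed costs = R$26,444,062.40 − R$13,382,300 = R$13,061,762.40.
Interest = R$3,975,600.00, so EBIT − I = R$9,086,162.40.
DCL = total CM / (EBIT − I) = R$26,444,062.40 / R$9,086,162.40 = 2.9104.
EPS therefore changes by 2.9104 × (-7.0%) = -20.4%.

-20.4%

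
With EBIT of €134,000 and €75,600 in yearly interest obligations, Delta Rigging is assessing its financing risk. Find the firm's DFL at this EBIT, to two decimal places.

Annual interest charges come to €75,600.00.
DFL = EBIT ÷ (EBIT − I) = €134,000 ÷ (€134,000 − €75,600.00) = €134,000 ÷ €58,400.00 = 2.2945.

2.29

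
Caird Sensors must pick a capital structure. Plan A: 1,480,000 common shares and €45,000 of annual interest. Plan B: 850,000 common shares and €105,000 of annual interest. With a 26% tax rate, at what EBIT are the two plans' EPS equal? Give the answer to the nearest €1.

€185,952

At indifference, (EBIT − 45,000)(1 − t)/1,480,000 = (EBIT − 105,000)(1 − t)/850,000.
Cancelling (1 − t) and cross-multiplying: 850,000·(EBIT − 45,000) = 1,480,000·(EBIT − 105,000).
Solving, EBIT = (105,000·1,480,000 − 45,000·850,000) / (1,480,000 − 850,000) = 117,150,000,000 / 630,000 = 185,952.38.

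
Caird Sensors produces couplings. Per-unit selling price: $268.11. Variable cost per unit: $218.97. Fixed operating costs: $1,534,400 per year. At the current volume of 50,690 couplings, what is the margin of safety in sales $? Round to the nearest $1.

$5,218,742

Contribution margin per unit = $268.11 − $218.97 = $49.14. Break-even units = $1,534,400 ÷ $49.14 = 31,225.07; break-even revenue = 31,225.07 × $268.11 = $8,371,753.85.
Current sales = 50,690 × $268.11 = $13,590,495.90.
Margin of safety = $13,590,495.90 − $8,371,753.85 = $5,218,742.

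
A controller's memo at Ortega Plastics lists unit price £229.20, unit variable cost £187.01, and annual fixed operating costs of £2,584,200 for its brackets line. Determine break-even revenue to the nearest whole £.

£14,038,840

CM per unit = £229.20 − £187.01 = £42.19; CM ratio = £42.19 / £229.20 = 0.1841.
Break-even revenue = fixed costs × price ÷ CM = £2,584,200 × £229.20 ÷ £42.19 = £14,038,840.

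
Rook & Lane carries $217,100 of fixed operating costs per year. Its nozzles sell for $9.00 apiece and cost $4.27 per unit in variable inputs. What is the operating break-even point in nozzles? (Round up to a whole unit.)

Contribution margin per unit = $9.00 − $4.27 = $4.73.
Units to break even: $217,100 ÷ $4.73 = 45,898.52, rounded up to 45,899.

45,899 nozzles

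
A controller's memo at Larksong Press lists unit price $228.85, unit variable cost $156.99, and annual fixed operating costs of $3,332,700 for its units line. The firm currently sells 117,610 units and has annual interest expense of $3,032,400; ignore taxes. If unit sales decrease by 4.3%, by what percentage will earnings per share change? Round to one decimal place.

Total contribution margin = 117,610 × $71.86 = $8,451,454.60.
Operating income = contribution − fixed costs = $8,451,454.60 − $3,332,700 = $5,118,754.60.
After interest of $3,032,400.00, pre-tax earnings = $2,086,354.60.
DCL = total CM / (EBIT − I) = $8,451,454.60 / $2,086,354.60 = 4.0508.
EPS therefore changes by 4.0508 × (-4.3%) = -17.4%.

-17.4%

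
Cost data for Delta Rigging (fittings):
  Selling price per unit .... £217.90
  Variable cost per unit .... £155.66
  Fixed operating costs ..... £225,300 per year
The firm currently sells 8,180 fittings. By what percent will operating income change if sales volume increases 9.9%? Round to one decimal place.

Total contribution margin = 8,180 × £62.24 = £509,123.20.
EBIT = £509,123.20 − £225,300 = £283,823.20.
Degree of operating leverage = £509,123.20 / £283,823.20 = 1.7938.
Operating income changes by 1.7938 × +9.9% = +17.8%.

+17.8%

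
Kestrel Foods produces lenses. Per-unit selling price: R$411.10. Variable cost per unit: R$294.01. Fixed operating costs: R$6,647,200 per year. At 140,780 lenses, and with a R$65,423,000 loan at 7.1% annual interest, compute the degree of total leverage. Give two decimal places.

3.18

At 140,780 units, contribution = 140,780 × R$117.09 = R$16,483,930.20.
EBIT = R$16,483,930.20 − R$6,647,200 = R$9,836,730.20. Interest = R$4,645,033.00, so EBIT − I = R$5,191,697.20.
DCL = contribution ÷ (EBIT − I) = R$16,483,930.20 ÷ R$5,191,697.20 = 3.1751.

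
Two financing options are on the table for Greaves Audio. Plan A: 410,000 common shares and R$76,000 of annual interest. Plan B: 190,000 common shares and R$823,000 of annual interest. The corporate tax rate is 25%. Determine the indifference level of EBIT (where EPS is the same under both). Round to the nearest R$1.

R$1,468,136

Set EPS_A = EPS_B: (EBIT − R$76,000)(1 − 0.25) ÷ 410,000 = (EBIT − R$823,000)(1 − 0.25) ÷ 190,000.
Cancelling (1 − t) and cross-multiplying: 190,000·(EBIT − 76,000) = 410,000·(EBIT − 823,000).
Solving, EBIT = (823,000·410,000 − 76,000·190,000) / (410,000 − 190,000) = 322,990,000,000 / 220,000 = 1,468,136.36.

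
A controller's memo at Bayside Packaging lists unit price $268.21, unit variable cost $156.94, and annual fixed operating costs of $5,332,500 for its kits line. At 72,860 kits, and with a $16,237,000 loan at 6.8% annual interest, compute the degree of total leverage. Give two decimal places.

4.85

Total contribution margin = 72,860 × $111.27 = $8,107,132.20.
EBIT = $8,107,132.20 − $5,332,500 = $2,774,632.20. Interest = $1,104,116.00.
DOL = $8,107,132.20 ÷ $2,774,632.20 = 2.9219; DFL = $2,774,632.20 ÷ $1,670,516.20 = 1.6609.
Combined leverage = 2.9219 × 1.6609 = 4.8530.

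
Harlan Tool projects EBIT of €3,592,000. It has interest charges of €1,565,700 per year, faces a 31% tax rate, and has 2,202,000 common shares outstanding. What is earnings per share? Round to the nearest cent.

Pre-tax income = €3,592,000 − €1,565,700.00 = €2,026,300.00.
Net income = €2,026,300.00 × (1 − 0.31) = €1,398,147.00.
EPS = €1,398,147.00 ÷ 2,202,000 = €0.63.

€0.63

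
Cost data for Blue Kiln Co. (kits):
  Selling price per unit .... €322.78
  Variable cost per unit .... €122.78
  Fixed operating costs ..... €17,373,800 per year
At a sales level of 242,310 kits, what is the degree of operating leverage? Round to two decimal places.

At 242,310 units, contribution = 242,310 × €200.00 = €48,462,000.00.
Subtracting fixed costs: EBIT = €48,462,000.00 − €17,373,800 = €31,088,200.00.
So DOL = total CM / EBIT = €48,462,000.00 / €31,088,200.00 = 1.5589.

1.56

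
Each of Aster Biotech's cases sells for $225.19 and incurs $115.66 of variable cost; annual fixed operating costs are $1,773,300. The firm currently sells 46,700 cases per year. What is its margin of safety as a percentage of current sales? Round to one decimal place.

Unit CM = price − variable cost = $225.19 − $115.66 = $109.53. Break-even units = $1,773,300 ÷ $109.53 = 16,190.08; break-even revenue = 16,190.08 × $225.19 = $3,645,845.22.
Actual sales revenue = 46,700 × $225.19 = $10,516,373.00.
Margin of safety = ($10,516,373.00 − $3,645,845.22) ÷ $10,516,373.00 = 65.3%.

65.3%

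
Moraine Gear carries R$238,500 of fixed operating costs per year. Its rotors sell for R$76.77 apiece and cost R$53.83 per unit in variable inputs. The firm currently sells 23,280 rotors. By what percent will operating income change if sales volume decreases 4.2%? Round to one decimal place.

Total contribution margin = 23,280 × R$22.94 = R$534,043.20.
EBIT = R$534,043.20 − R$238,500 = R$295,543.20.
So DOL = total CM / EBIT = R$534,043.20 / R$295,543.20 = 1.8070.
Operating income changes by 1.8070 × -4.2% = -7.6%.

-7.6%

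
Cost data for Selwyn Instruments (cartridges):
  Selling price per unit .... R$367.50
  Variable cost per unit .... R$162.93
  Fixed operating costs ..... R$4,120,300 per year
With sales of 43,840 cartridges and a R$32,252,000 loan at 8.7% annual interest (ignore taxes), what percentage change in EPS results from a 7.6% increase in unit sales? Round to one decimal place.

Contribution at this volume is 43,840 × R$204.57 = R$8,968,348.80.
EBIT = R$8,968,348.80 − R$4,120,300 = R$4,848,048.80.
After interest of R$2,805,924.00, pre-tax earnings = R$2,042,124.80.
DCL = total CM / (EBIT − I) = R$8,968,348.80 / R$2,042,124.80 = 4.3917.
%ΔEPS = DCL × %ΔSales = 4.3917 × +7.6% = +33.4%.

+33.4%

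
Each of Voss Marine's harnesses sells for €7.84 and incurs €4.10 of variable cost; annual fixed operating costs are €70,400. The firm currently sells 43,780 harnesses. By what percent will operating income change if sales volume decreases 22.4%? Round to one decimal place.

At 43,780 units, contribution = 43,780 × €3.74 = €163,737.20.
Operating income = contribution − fixed costs = €163,737.20 − €70,400 = €93,337.20.
DOL = contribution ÷ EBIT = €163,737.20 ÷ €93,337.20 = 1.7543.
Operating income changes by 1.7543 × -22.4% = -39.3%.

-39.3%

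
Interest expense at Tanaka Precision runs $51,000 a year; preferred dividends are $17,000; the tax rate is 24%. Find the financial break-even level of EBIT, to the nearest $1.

Grossing the preferred dividend up to pre-tax terms: $17,000 / (1 − 0.24) = $22,368.42.
EPS = 0 when EBIT covers interest plus the pre-tax preferred burden: $51,000 + $22,368.42 = $73,368.42.

$73,368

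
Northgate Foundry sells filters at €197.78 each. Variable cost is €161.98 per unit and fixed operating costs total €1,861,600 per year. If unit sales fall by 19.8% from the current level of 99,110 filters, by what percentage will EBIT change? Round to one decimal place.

-41.7%

Total contribution margin = 99,110 × €35.80 = €3,548,138.00.
Operating income = contribution − fixed costs = €3,548,138.00 − €1,861,600 = €1,686,538.00.
Degree of operating leverage = €3,548,138.00 / €1,686,538.00 = 2.1038.
%ΔEBIT = DOL × %ΔSales = 2.1038 × -19.8% = -41.7%.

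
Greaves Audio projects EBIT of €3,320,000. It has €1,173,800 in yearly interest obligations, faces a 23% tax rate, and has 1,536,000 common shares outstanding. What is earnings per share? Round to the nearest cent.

€1.08

Interest = €1,173,800.00, so EBT = €3,320,000 − €1,173,800.00 = €2,146,200.00.
After tax at 23%: net income = €2,146,200.00 × 0.77 = €1,652,574.00.
Per share: €1,652,574.00 / 1,536,000 shares = €1.08.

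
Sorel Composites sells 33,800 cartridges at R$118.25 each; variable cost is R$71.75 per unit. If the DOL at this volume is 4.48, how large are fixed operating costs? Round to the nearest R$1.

R$1,220,874

At 33,800 units, contribution = 33,800 × R$46.50 = R$1,571,700.00.
Since DOL = CM ÷ EBIT, EBIT = R$1,571,700.00 ÷ 4.48 = R$350,825.89.
And FC = contribution − EBIT = R$1,571,700.00 − R$350,825.89 = R$1,220,874.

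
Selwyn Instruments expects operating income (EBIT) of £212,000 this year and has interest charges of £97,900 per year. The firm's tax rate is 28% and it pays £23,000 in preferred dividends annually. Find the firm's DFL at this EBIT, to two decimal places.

2.58

Interest = £97,900.00.
Preferred dividends grossed up pre-tax: £23,000 / (1 − 0.28) = £31,944.44.
DFL = EBIT ÷ [EBIT − I − D_p/(1−t)] = £212,000 ÷ [£212,000 − £97,900.00 − £31,944.44] = £212,000 ÷ £82,155.56 = 2.5805.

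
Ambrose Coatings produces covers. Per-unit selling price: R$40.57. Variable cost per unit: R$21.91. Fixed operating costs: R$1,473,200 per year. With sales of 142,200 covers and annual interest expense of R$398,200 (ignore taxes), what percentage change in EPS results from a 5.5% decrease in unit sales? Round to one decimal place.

Contribution at this volume is 142,200 × R$18.66 = R$2,653,452.00.
Operating income = contribution − fixed costs = R$2,653,452.00 − R$1,473,200 = R$1,180,252.00.
After interest of R$398,200.00, pre-tax earnings = R$782,052.00.
DCL = total CM / (EBIT − I) = R$2,653,452.00 / R$782,052.00 = 3.3929.
EPS therefore changes by 3.3929 × (-5.5%) = -18.7%.

-18.7%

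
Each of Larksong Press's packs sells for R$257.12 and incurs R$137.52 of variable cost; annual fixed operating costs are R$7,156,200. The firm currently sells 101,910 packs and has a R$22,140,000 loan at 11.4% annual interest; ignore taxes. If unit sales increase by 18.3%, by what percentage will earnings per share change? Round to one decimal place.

Total contribution margin = 101,910 × R$119.60 = R$12,188,436.00.
Operating income = contribution − fixed costs = R$12,188,436.00 − R$7,156,200 = R$5,032,236.00.
After interest of R$2,523,960.00, pre-tax earnings = R$2,508,276.00.
DCL = total CM / (EBIT − I) = R$12,188,436.00 / R$2,508,276.00 = 4.8593.
EPS therefore changes by 4.8593 × (+18.3%) = +88.9%.

+88.9%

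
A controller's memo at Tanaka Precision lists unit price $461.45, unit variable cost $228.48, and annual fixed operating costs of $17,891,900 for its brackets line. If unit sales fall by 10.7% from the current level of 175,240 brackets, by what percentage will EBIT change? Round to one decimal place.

At 175,240 units, contribution = 175,240 × $232.97 = $40,825,662.80.
EBIT = $40,825,662.80 − $17,891,900 = $22,933,762.80.
DOL = contribution ÷ EBIT = $40,825,662.80 ÷ $22,933,762.80 = 1.7802.
%ΔEBIT = DOL × %ΔSales = 1.7802 × -10.7% = -19.0%.

-19.0%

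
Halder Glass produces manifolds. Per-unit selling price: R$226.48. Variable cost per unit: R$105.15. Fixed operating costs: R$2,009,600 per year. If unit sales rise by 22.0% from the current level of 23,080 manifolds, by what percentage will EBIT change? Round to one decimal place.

Contribution at this volume is 23,080 × R$121.33 = R$2,800,296.40.
Subtracting fixed costs: EBIT = R$2,800,296.40 − R$2,009,600 = R$790,696.40.
Degree of operating leverage = R$2,800,296.40 / R$790,696.40 = 3.5416.
Operating income changes by 3.5416 × +22.0% = +77.9%.

+77.9%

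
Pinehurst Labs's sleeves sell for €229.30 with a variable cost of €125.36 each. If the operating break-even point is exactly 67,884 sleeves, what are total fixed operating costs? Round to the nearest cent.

Unit CM = price − variable cost = €229.30 − €125.36 = €103.94.
Fixed costs = break-even units × CM = 67,884 × €103.94 = €7,055,862.96.

€7,055,862.96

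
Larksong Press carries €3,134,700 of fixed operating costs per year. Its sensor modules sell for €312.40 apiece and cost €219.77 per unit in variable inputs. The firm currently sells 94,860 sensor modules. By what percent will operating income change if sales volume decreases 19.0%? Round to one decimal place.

-29.5%

Total contribution margin = 94,860 × €92.63 = €8,786,881.80.
Subtracting fixed costs: EBIT = €8,786,881.80 − €3,134,700 = €5,652,181.80.
So DOL = total CM / EBIT = €8,786,881.80 / €5,652,181.80 = 1.5546.
So EBIT moves 1.5546 × (-19.0%) = -29.5%.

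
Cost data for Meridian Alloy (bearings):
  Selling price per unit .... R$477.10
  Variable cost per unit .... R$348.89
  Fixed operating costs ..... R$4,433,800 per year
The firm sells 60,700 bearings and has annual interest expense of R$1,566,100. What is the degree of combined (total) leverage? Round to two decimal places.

At 60,700 units, contribution = 60,700 × R$128.21 = R$7,782,347.00.
Operating income = contribution − fixed costs = R$7,782,347.00 − R$4,433,800 = R$3,348,547.00. Interest = R$1,566,100.00.
DOL = R$7,782,347.00 ÷ R$3,348,547.00 = 2.3241; DFL = R$3,348,547.00 ÷ R$1,782,447.00 = 1.8786.
Combined leverage = 2.3241 × 1.8786 = 4.3661.

4.37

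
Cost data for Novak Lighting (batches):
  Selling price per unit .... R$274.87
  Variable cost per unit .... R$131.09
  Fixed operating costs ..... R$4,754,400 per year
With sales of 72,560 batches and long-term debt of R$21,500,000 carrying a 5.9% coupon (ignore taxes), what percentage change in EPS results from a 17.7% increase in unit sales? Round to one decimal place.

Total contribution margin = 72,560 × R$143.78 = R$10,432,676.80.
Subtracting fixed costs: EBIT = R$10,432,676.80 − R$4,754,400 = R$5,678,276.80.
Interest = R$1,268,500.00, so EBIT − I = R$4,409,776.80.
DCL = total CM / (EBIT − I) = R$10,432,676.80 / R$4,409,776.80 = 2.3658.
%ΔEPS = DCL × %ΔSales = 2.3658 × +17.7% = +41.9%.

+41.9%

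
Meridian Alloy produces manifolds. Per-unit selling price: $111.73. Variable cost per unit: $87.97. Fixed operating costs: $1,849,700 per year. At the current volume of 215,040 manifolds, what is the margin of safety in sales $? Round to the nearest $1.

$15,328,314

Unit CM = price − variable cost = $111.73 − $87.97 = $23.76. Break-even units = $1,849,700 ÷ $23.76 = 77,849.33; break-even revenue = 77,849.33 × $111.73 = $8,698,105.26.
Actual sales revenue = 215,040 × $111.73 = $24,026,419.20.
Margin of safety = $24,026,419.20 − $8,698,105.26 = $15,328,314.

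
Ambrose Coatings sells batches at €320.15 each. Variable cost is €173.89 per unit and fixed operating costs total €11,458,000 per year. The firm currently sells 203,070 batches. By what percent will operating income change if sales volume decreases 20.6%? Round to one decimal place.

-33.5%

At 203,070 units, contribution = 203,070 × €146.26 = €29,701,018.20.
Operating income = contribution − fixed costs = €29,701,018.20 − €11,458,000 = €18,243,018.20.
Degree of operating leverage = €29,701,018.20 / €18,243,018.20 = 1.6281.
%ΔEBIT = DOL × %ΔSales = 1.6281 × -20.6% = -33.5%.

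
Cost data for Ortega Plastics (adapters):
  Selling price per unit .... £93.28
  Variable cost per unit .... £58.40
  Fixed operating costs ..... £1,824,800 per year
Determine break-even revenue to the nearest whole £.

Contribution margin per unit = £93.28 − £58.40 = £34.88, a CM ratio of £34.88 ÷ £93.28 = 0.3739.
Break-even revenue = fixed costs × price ÷ CM = £1,824,800 × £93.28 ÷ £34.88 = £4,880,084.

£4,880,084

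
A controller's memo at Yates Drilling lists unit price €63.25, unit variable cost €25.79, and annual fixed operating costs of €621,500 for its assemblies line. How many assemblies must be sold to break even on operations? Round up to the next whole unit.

16,592 assemblies

Each unit contributes €63.25 − €25.79 = €37.46.
Units to break even: €621,500 ÷ €37.46 = 16,591.03, rounded up to 16,592.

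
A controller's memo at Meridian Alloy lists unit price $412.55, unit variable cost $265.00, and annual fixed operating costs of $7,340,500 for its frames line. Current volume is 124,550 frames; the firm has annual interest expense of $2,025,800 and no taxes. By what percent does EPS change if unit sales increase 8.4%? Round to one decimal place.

Contribution at this volume is 124,550 × $147.55 = $18,377,352.50.
Subtracting fixed costs: EBIT = $18,377,352.50 − $7,340,500 = $11,036,852.50.
Interest = $2,025,800.00, so EBIT − I = $9,011,052.50.
Degree of combined leverage = contribution ÷ (EBIT − I) = $18,377,352.50 ÷ $9,011,052.50 = 2.0394.
%ΔEPS = DCL × %ΔSales = 2.0394 × +8.4% = +17.1%.

+17.1%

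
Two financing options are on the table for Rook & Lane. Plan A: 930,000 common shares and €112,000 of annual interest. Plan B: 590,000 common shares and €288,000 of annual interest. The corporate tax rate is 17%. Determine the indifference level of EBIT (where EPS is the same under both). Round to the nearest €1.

Set EPS_A = EPS_B: (EBIT − €112,000)(1 − 0.17) ÷ 930,000 = (EBIT − €288,000)(1 − 0.17) ÷ 590,000.
Cancelling (1 − t) and cross-multiplying: 590,000·(EBIT − 112,000) = 930,000·(EBIT − 288,000).
Solving, EBIT = (288,000·930,000 − 112,000·590,000) / (930,000 − 590,000) = 201,760,000,000 / 340,000 = 593,411.76.

€593,412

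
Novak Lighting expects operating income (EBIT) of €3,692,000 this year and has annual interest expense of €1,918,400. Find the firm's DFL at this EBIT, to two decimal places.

Interest = €1,918,400.00.
Degree of financial leverage = EBIT / (EBIT − interest) = €3,692,000 / €1,773,600.00 = 2.0816.

2.08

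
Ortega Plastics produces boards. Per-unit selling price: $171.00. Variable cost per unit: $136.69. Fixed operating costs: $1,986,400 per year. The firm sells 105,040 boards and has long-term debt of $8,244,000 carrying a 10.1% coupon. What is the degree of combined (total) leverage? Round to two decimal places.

4.59

At 105,040 units, contribution = 105,040 × $34.31 = $3,603,922.40.
Subtracting fixed costs: EBIT = $3,603,922.40 − $1,986,400 = $1,617,522.40. Interest = $832,644.00, so EBIT − I = $784,878.40.
DCL = contribution ÷ (EBIT − I) = $3,603,922.40 ÷ $784,878.40 = 4.5917.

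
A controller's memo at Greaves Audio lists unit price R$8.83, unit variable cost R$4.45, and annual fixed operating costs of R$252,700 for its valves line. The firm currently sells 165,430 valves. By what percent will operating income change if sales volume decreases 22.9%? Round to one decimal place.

Total contribution margin = 165,430 × R$4.38 = R$724,583.40.
Operating income = contribution − fixed costs = R$724,583.40 − R$252,700 = R$471,883.40.
DOL = contribution ÷ EBIT = R$724,583.40 ÷ R$471,883.40 = 1.5355.
%ΔEBIT = DOL × %ΔSales = 1.5355 × -22.9% = -35.2%.

-35.2%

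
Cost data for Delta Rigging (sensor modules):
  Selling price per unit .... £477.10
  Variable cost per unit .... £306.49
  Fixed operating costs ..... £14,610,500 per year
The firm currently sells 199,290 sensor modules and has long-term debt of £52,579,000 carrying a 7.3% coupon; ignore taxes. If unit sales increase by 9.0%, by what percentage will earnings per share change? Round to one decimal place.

+19.7%

Total contribution margin = 199,290 × £170.61 = £34,000,866.90.
EBIT = £34,000,866.90 − £14,610,500 = £19,390,366.90.
After interest of £3,838,267.00, pre-tax earnings = £15,552,099.90.
DCL = total CM / (EBIT − I) = £34,000,866.90 / £15,552,099.90 = 2.1863.
EPS therefore changes by 2.1863 × (+9.0%) = +19.7%.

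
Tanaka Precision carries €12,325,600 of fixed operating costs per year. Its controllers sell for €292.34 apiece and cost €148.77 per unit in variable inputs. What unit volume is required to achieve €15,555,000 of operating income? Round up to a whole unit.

Unit CM = price − variable cost = €292.34 − €148.77 = €143.57.
Units = (FC + target) / CM = (€12,325,600 + €15,555,000) / €143.57 = 194,195.17, so 194,196 controllers.

194,196 controllers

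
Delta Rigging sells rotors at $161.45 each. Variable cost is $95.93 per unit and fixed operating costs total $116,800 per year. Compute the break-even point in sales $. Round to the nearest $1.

$287,811

Contribution margin per unit = $161.45 − $95.93 = $65.52, a CM ratio of $65.52 ÷ $161.45 = 0.4058.
Break-even revenue = fixed costs × price ÷ CM = $116,800 × $161.45 ÷ $65.52 = $287,811.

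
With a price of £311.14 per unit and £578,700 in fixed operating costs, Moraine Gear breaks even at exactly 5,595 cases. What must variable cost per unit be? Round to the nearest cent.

£207.71

At break-even, FC = Q × (P − VC), so P − VC = £578,700 ÷ 5,595 = £103.4316.
Hence VC = price − CM = £311.14 − £103.4316 = £207.71.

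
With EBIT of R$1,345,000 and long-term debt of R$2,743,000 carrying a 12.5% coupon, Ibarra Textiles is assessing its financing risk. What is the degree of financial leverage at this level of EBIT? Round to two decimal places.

Annual interest charges come to R$342,875.00.
Degree of financial leverage = EBIT / (EBIT − interest) = R$1,345,000 / R$1,002,125.00 = 1.3421.

1.34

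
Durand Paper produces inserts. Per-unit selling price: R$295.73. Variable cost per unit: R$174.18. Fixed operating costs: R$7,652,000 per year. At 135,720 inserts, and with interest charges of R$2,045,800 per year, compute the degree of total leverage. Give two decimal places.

Total contribution margin = 135,720 × R$121.55 = R$16,496,766.00.
EBIT = R$16,496,766.00 − R$7,652,000 = R$8,844,766.00. Interest = R$2,045,800.00.
DOL = R$16,496,766.00 ÷ R$8,844,766.00 = 1.8651; DFL = R$8,844,766.00 ÷ R$6,798,966.00 = 1.3009.
DCL = DOL × DFL = 1.8651 × 1.3009 = 2.4263.

2.43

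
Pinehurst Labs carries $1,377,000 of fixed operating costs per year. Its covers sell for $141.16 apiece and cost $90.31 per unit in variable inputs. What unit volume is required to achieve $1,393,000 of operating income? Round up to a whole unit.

Unit CM = price − variable cost = $141.16 − $90.31 = $50.85.
Need Q such that Q × $50.85 − $1,377,000 = $1,393,000, i.e. Q = $2,770,000 / $50.85 = 54,473.94 → 54,474.

54,474 covers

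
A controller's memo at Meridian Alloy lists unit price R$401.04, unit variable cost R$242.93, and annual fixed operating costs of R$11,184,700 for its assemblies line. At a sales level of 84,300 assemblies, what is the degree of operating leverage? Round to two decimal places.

6.22

Total contribution margin = 84,300 × R$158.11 = R$13,328,673.00.
Subtracting fixed costs: EBIT = R$13,328,673.00 − R$11,184,700 = R$2,143,973.00.
DOL = contribution ÷ EBIT = R$13,328,673.00 ÷ R$2,143,973.00 = 6.2168.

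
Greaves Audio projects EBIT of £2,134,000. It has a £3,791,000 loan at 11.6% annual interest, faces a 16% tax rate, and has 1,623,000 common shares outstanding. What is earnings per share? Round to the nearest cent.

Interest = £439,756.00, so EBT = £2,134,000 − £439,756.00 = £1,694,244.00.
After tax at 16%: net income = £1,694,244.00 × 0.84 = £1,423,164.96.
Per share: £1,423,164.96 / 1,623,000 shares = £0.88.

£0.88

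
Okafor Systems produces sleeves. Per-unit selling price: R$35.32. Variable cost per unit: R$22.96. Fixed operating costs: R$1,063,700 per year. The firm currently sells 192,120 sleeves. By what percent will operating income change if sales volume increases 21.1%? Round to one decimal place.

At 192,120 units, contribution = 192,120 × R$12.36 = R$2,374,603.20.
Subtracting fixed costs: EBIT = R$2,374,603.20 − R$1,063,700 = R$1,310,903.20.
So DOL = total CM / EBIT = R$2,374,603.20 / R$1,310,903.20 = 1.8114.
Operating income changes by 1.8114 × +21.1% = +38.2%.

+38.2%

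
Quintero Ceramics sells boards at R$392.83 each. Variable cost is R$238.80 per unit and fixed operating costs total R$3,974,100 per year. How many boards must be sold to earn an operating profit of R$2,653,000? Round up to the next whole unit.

43,025 boards

Each unit contributes R$392.83 − R$238.80 = R$154.03.
Required volume = (fixed costs + target profit) ÷ CM = (R$3,974,100 + R$2,653,000) ÷ R$154.03 = 43,024.74, so 43,025 boards.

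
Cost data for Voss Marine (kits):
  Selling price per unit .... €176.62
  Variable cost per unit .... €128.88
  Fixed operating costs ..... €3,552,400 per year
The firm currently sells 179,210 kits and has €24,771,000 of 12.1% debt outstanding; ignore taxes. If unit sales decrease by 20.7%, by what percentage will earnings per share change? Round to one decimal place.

Contribution at this volume is 179,210 × €47.74 = €8,555,485.40.
Operating income = contribution − fixed costs = €8,555,485.40 − €3,552,400 = €5,003,085.40.
After interest of €2,997,291.00, pre-tax earnings = €2,005,794.40.
Degree of combined leverage = contribution ÷ (EBIT − I) = €8,555,485.40 ÷ €2,005,794.40 = 4.2654.
%ΔEPS = DCL × %ΔSales = 4.2654 × -20.7% = -88.3%.

-88.3%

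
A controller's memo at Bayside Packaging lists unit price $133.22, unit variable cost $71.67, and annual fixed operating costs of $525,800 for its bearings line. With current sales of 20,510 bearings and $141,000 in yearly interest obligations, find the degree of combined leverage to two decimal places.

Total contribution margin = 20,510 × $61.55 = $1,262,390.50.
EBIT = $1,262,390.50 − $525,800 = $736,590.50. Interest = $141,000.00, so EBIT − I = $595,590.50.
DCL = contribution ÷ (EBIT − I) = $1,262,390.50 ÷ $595,590.50 = 2.1196.

2.12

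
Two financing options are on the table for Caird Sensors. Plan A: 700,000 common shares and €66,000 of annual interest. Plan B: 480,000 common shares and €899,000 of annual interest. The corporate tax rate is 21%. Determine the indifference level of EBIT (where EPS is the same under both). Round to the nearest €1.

At indifference, (EBIT − 66,000)(1 − t)/700,000 = (EBIT − 899,000)(1 − t)/480,000.
The (1 − t) factor cancels: (EBIT − 66,000) × 480,000 = (EBIT − 899,000) × 700,000.
EBIT × (700,000 − 480,000) = 899,000 × 700,000 − 66,000 × 480,000 = 597,620,000,000, so EBIT = 597,620,000,000 ÷ 220,000 = 2,716,454.55.

€2,716,455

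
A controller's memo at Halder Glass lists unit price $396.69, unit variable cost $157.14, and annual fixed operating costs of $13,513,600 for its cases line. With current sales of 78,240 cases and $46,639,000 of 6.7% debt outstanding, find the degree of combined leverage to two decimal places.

8.91

At 78,240 units, contribution = 78,240 × $239.55 = $18,742,392.00.
Operating income = contribution − fixed costs = $18,742,392.00 − $13,513,600 = $5,228,792.00. Interest = $3,124,813.00, so EBIT − I = $2,103,979.00.
Degree of total leverage = total CM / (EBIT − interest) = $18,742,392.00 / $2,103,979.00 = 8.9081.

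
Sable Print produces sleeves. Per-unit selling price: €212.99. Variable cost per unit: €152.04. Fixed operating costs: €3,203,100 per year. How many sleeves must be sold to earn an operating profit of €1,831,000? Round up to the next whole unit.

Contribution margin per unit = €212.99 − €152.04 = €60.95.
Need Q such that Q × €60.95 − €3,203,100 = €1,831,000, i.e. Q = €5,034,100 / €60.95 = 82,593.93 → 82,594.

82,594 sleeves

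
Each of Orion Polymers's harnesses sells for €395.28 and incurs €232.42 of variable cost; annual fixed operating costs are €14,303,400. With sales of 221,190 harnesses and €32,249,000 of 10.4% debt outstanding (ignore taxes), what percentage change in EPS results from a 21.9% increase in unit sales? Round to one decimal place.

+43.0%

Contribution at this volume is 221,190 × €162.86 = €36,023,003.40.
Operating income = contribution − fixed costs = €36,023,003.40 − €14,303,400 = €21,719,603.40.
Interest = €3,353,896.00, so EBIT − I = €18,365,707.40.
DCL = total CM / (EBIT − I) = €36,023,003.40 / €18,365,707.40 = 1.9614.
EPS therefore changes by 1.9614 × (+21.9%) = +43.0%.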